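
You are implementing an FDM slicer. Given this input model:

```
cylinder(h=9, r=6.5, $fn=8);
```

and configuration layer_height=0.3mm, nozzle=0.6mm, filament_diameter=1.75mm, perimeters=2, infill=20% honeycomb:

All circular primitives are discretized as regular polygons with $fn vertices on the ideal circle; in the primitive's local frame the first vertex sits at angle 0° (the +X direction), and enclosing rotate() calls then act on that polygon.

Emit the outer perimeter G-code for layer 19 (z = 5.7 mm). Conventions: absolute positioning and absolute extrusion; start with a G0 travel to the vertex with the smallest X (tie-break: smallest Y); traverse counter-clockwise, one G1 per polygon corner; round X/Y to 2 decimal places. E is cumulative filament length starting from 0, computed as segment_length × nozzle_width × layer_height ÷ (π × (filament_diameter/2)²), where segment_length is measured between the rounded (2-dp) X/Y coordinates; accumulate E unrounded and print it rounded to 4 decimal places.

At z = 5.7 mm: the r=6.5 cylinder contributes a regular 8-gon of circumradius 6.5. The outline is a single polygon with 8 vertices. Extrusion per mm of travel: 0.6 × 0.3 / (π × 0.875²) = 0.074835. Accumulating E over each segment gives final E = 2.9796.

G0 X-6.50 Y0.00 Z5.70
G1 X-4.60 Y-4.60 E0.3725
G1 X0.00 Y-6.50 E0.7449
G1 X4.60 Y-4.60 E1.1174
G1 X6.50 Y0.00 E1.4898
G1 X4.60 Y4.60 E1.8623
G1 X0.00 Y6.50 E2.2347
G1 X-4.60 Y4.60 E2.6072
G1 X-6.50 Y0.00 E2.9796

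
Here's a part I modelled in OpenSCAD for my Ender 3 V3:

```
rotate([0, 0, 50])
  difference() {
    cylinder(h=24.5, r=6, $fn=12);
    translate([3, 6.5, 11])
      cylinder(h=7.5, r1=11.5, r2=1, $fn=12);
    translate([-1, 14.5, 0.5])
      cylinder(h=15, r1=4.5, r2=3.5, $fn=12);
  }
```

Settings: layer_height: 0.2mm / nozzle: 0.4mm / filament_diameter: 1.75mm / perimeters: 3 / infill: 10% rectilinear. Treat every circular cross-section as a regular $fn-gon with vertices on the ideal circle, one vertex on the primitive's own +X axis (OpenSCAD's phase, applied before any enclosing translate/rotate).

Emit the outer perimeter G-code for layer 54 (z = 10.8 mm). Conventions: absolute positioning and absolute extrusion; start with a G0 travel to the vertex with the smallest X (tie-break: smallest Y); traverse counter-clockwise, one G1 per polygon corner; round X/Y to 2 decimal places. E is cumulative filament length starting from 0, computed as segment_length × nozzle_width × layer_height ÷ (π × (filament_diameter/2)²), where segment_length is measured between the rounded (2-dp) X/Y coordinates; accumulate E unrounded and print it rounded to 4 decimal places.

G0 X-5.91 Y1.04 Z10.80
G1 X-5.64 Y-2.05 E0.1032
G1 X-3.86 Y-4.60 E0.2066
G1 X-1.04 Y-5.91 E0.3100
G1 X2.05 Y-5.64 E0.4132
G1 X4.60 Y-3.86 E0.5166
G1 X5.91 Y-1.04 E0.6200
G1 X5.64 Y2.05 E0.7232
G1 X3.86 Y4.60 E0.8266
G1 X1.04 Y5.91 E0.9301
G1 X-2.05 Y5.64 E1.0332
G1 X-4.60 Y3.86 E1.1367
G1 X-5.91 Y1.04 E1.2401

At z = 10.8 mm: the r=6 cylinder gives a regular 12-gon of circumradius 6 (constant along its height); the cone at (3, 6.5) is not intersected at this z (z outside [11, 18.5]); the cone at (-1, 14.5) contributes a regular 12-gon of circumradius 3.813 (interpolated between r1=4.5 and r2=3.5 at t=0.687); After the difference (first − rest): starting from the r=6 cylinder, the cone at (-1, 14.5) misses the remaining region (no effect) — 1 connected region; (whole slice rotated 50° about Z — lengths, areas and connectivity unchanged). The outline is a single polygon with 12 vertices. Extrusion per mm of travel: 0.4 × 0.2 / (π × 0.875²) = 0.033260. Accumulating E over each segment gives final E = 1.2401.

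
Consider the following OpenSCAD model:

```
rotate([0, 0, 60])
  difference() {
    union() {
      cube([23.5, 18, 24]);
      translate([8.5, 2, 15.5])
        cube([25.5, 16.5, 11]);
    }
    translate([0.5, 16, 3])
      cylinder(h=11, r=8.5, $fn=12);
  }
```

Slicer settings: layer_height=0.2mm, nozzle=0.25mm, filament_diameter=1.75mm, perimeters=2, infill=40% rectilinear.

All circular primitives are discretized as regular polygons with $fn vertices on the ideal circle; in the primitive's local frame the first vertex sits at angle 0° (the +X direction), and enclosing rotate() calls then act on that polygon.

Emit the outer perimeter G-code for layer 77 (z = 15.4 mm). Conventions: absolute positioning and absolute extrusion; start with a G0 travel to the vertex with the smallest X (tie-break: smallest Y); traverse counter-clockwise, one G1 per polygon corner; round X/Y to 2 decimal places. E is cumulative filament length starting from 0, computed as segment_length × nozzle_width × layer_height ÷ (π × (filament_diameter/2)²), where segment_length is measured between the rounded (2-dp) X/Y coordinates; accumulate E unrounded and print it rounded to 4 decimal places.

G0 X-15.59 Y9.00 Z15.40
G1 X0.00 Y0.00 E0.3742
G1 X11.75 Y20.35 E0.8627
G1 X-3.84 Y29.35 E1.2369
G1 X-15.59 Y9.00 E1.7254

At z = 15.4 mm: the cube (footprint 23.5×18) is included at this height; the cube at (8.5, 2) does not reach this height (z outside [15.5, 26.5]); Taking the union: only the 23.5×18 cube is present, so the union is just that shape — 1 connected region; the cylinder at (0.5, 16) does not reach this height (z outside [3, 14]); Taking the first minus the rest: none of the subtracted shapes is present at this height, so the result so far is unchanged — 1 connected region; (whole slice rotated 60° about Z — lengths, areas and connectivity unchanged). The outline is a single polygon with 4 vertices. Extrusion per mm of travel: 0.25 × 0.2 / (π × 0.875²) = 0.020788. Accumulating E over each segment gives final E = 1.7254.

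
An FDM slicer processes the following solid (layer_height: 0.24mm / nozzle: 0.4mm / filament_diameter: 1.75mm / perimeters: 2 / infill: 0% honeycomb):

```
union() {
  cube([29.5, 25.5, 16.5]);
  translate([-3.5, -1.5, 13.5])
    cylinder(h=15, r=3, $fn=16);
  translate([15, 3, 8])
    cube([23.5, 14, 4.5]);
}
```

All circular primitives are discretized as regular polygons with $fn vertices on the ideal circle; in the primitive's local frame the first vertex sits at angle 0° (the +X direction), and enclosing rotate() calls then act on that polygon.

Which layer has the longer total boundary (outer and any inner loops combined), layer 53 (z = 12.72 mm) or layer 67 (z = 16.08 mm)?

Layer 53 (z = 12.72): the 29.5×25.5 cube contributes its full rectangle (perimeter 110.00 mm); the cylinder at (-3.5, -1.5) is not intersected at this z (z outside [13.5, 28.5]); the cube at (15, 3) is absent (z outside [8, 12.5]); Merging all regions: only the 29.5×25.5 cube is present, so the union is just that shape — boundary = 110.00 mm. So its perimeter = 110.00 mm. Layer 67 (z = 16.08): the 29.5×25.5 cube contributes its full rectangle (perimeter 110.00 mm); the r=3 cylinder at (-3.5, -1.5) contributes a regular 16-gon of circumradius 3 (perimeter = 2·16·3.000·sin(180°/16) = 18.73 mm); the cube at (15, 3) does not reach this height (z outside [8, 12.5]); Merging all regions: the 2 present regions are separate (no shared area or edge), so areas and boundary lengths simply add and each stays a separate island — boundary = 128.73 mm. So its perimeter = 128.73 mm. Layer 67 is larger (128.73 vs 110.00 mm).

layer 67 (z = 16.08 mm)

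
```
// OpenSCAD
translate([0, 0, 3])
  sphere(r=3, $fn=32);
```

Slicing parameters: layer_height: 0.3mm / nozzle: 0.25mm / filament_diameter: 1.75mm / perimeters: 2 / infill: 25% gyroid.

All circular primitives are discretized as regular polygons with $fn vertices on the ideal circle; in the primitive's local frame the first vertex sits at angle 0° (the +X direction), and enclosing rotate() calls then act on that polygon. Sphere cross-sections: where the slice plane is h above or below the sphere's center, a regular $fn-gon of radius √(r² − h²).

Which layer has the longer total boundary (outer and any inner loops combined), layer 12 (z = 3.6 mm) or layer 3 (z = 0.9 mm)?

layer 12 (z = 3.6 mm)

Layer 12 (z = 3.6): the r=3 sphere slices to a regular 32-gon of circumradius 2.939 (√(r²−h²) with h=0.6 from center) (perimeter = 2·32·2.939·sin(180°/32) = 18.44 mm). So its perimeter = 18.44 mm. Layer 3 (z = 0.9): the r=3 sphere contributes a regular 32-gon of circumradius √(3²−2.1²) = 2.142 (perimeter = 2·32·2.142·sin(180°/32) = 13.44 mm). So its perimeter = 13.44 mm. Layer 12 is larger (18.44 vs 13.44 mm).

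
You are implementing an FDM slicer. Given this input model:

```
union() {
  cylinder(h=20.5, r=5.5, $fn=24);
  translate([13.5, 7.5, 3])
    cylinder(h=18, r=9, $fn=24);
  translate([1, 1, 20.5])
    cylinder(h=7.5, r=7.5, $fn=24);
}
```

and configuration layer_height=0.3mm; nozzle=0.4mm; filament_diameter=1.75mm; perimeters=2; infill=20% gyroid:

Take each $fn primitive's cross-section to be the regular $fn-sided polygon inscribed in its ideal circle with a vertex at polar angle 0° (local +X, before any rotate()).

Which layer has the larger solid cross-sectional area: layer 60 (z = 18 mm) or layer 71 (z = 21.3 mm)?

layer 60 (z = 18 mm)

Layer 60 (z = 18): the r=5.5 cylinder gives a regular 24-gon of circumradius 5.5 (constant along its height) (area = (24/2)·5.500²·sin(360°/24) = 93.95 mm²); the r=9 cylinder at (13.5, 7.5) contributes a regular 24-gon of circumradius 9 (area = (24/2)·9.000²·sin(360°/24) = 251.57 mm²); the cylinder at (1, 1) is absent (z outside [20.5, 28]); Taking the union: the 2 present regions are separate (no shared area or edge), so areas and boundary lengths simply add and each stays a separate island — area = 345.52 mm². So its area = 345.52 mm². Layer 71 (z = 21.3): the cylinder does not reach this height (z outside [0, 20.5]); the cylinder at (13.5, 7.5) is not intersected at this z (z outside [3, 21]); the r=7.5 cylinder at (1, 1) contributes a regular 24-gon of circumradius 7.5 (area = (24/2)·7.500²·sin(360°/24) = 174.70 mm²); Combining (union): only the r=7.5 cylinder at (1, 1) is present, so the union is just that shape — area = 174.70 mm². So its area = 174.70 mm². Layer 60 is larger (345.52 vs 174.70 mm²).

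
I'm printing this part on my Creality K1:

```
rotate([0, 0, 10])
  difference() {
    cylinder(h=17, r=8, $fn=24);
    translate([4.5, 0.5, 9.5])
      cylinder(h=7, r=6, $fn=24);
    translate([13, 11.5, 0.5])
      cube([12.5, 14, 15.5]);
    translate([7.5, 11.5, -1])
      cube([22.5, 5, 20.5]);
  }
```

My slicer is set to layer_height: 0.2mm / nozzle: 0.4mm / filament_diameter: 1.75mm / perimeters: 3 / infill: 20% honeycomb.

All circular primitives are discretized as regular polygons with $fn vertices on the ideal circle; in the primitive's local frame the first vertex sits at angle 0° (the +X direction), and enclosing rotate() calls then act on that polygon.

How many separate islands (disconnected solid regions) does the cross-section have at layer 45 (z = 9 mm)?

At z = 9 mm: the r=8 cylinder gives a regular 24-gon of circumradius 8 (constant along its height); the cylinder at (4.5, 0.5) is absent (z outside [9.5, 16.5]); the 12.5×14 cube at (13, 11.5) contributes its full rectangle; the cube at (7.5, 11.5) (footprint 22.5×5) is included at this height; After the difference (first − rest): starting from the r=8 cylinder, the 12.5×14 cube at (13, 11.5) misses the remaining region (no effect); the 22.5×5 cube at (7.5, 11.5) misses the remaining region (no effect) — 1 connected region; (rotated 10° about Z; rotation is an isometry so areas/perimeters/island counts are preserved). Overall, the cross-section is a single solid region. Island count = 1.

1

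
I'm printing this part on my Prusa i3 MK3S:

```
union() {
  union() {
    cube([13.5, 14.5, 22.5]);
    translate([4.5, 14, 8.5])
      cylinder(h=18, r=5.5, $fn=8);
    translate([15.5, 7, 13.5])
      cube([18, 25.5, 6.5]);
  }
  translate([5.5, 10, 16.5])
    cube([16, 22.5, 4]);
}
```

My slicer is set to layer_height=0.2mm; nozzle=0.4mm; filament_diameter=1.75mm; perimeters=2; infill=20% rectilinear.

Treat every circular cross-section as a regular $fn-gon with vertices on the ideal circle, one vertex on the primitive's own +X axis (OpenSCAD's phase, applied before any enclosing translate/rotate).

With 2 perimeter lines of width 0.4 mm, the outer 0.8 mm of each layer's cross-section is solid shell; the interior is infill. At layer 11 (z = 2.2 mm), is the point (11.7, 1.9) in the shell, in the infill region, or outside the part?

At z = 2.2 mm: the 13.5×14.5 cube contributes its full rectangle; the cylinder at (4.5, 14) is absent (z outside [8.5, 26.5]); the cube at (15.5, 7) is absent (z outside [13.5, 20]); Merging all regions: only the 13.5×14.5 cube is present, so the union is just that shape — 1 connected region; the cube at (5.5, 10) is absent (z outside [16.5, 20.5]); Combining (union): only that combined region is present, so the union is just that shape — 1 connected region. Overall, the cross-section is a single solid region. The nearest boundary edge runs (13.50, 0.00)→(13.50, 14.50); distance from the point to it = 1.80 mm. The point is inside the cross-section and 1.80 mm from the nearest boundary — more than the 0.8 mm shell width (2 × 0.4), so it's in the infill interior.

infill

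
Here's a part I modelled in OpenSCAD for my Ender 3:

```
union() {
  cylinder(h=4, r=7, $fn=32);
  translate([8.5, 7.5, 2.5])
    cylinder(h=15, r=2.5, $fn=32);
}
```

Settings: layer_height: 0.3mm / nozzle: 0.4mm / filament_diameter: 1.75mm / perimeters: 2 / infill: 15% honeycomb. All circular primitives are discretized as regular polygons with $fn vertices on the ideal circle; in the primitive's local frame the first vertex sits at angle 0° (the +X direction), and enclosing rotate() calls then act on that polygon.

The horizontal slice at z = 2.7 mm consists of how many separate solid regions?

2

At z = 2.7 mm: the cylinder: section is a regular 32-gon, circumradius r=7; the r=2.5 cylinder at (8.5, 7.5) contributes a regular 32-gon of circumradius 2.5; Combining (union): the 2 present regions are separate (no shared area or edge), so areas and boundary lengths simply add and each stays a separate island — 2 connected regions. The result has 2 disconnected regions.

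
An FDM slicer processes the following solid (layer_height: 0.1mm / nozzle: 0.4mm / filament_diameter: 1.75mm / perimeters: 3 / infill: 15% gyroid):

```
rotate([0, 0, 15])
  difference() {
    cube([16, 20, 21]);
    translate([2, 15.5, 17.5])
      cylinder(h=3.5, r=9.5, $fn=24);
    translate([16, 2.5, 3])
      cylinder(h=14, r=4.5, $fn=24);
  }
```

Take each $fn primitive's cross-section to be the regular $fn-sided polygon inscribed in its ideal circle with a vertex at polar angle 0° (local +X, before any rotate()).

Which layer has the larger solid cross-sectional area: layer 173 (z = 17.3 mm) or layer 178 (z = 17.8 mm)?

Layer 173 (z = 17.3): the cube is present — its section is the full 16×20 rectangle (area 320.00 mm²); the cylinder at (2, 15.5) is not intersected at this z (z outside [17.5, 21]); the cylinder at (16, 2.5) does not reach this height (z outside [3, 17]); After the difference (first − rest): none of the subtracted shapes is present at this height, so the 16×20 cube is unchanged — area = 320.00 mm²; (rotated 15° about Z; rotation is an isometry so areas/perimeters/island counts are preserved). So its area = 320.00 mm². Layer 178 (z = 17.8): the cube is present — its section is the full 16×20 rectangle (area 320.00 mm²); the cylinder at (2, 15.5): section is a regular 24-gon, circumradius r=9.5 (area = (24/2)·9.500²·sin(360°/24) = 280.30 mm²); the cylinder at (16, 2.5) is not intersected at this z (z outside [3, 17]); After the difference (first − rest): starting from the 16×20 cube (320.00 mm²), the r=9.5 cylinder at (2, 15.5) partially overlaps it — only the 138.64 mm² overlap (of its 280.30 mm²) is removed, clipping the outline — area = 181.36 mm²; (whole slice rotated 15° about Z — lengths, areas and connectivity unchanged). So its area = 181.36 mm². Layer 173 is larger (320.00 vs 181.36 mm²).

layer 173 (z = 17.3 mm)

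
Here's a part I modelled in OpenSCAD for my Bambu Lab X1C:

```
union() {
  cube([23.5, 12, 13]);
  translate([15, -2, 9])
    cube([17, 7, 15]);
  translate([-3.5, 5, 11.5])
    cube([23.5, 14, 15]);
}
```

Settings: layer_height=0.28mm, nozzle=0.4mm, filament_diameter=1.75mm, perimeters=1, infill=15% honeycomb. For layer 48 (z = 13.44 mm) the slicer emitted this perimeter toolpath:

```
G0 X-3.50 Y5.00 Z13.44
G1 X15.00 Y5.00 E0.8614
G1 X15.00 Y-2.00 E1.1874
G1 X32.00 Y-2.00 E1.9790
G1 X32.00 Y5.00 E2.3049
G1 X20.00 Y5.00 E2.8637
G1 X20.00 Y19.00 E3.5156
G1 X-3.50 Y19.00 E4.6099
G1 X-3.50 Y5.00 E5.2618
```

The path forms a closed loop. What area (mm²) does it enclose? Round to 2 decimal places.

Apply the shoelace formula to the sequence of (X, Y) vertices; enclosed area = 448.00 mm².

448.00 mm²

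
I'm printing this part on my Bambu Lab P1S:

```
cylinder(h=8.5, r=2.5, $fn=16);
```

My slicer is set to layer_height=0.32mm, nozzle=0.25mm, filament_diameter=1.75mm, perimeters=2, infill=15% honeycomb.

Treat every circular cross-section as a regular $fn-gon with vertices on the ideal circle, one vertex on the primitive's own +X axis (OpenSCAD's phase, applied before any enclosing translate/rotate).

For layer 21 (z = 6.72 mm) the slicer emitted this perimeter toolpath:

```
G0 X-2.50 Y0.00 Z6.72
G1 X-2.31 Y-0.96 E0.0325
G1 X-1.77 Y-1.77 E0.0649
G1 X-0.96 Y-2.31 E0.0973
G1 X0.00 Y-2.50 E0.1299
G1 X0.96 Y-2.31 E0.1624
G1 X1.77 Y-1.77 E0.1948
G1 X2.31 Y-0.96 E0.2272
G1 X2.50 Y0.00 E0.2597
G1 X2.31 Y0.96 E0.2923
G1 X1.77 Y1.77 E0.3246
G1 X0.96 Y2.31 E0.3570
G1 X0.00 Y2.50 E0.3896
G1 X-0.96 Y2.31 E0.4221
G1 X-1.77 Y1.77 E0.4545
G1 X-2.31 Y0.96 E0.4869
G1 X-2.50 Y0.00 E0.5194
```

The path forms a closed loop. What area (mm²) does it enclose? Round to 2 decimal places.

Apply the shoelace formula to the sequence of (X, Y) vertices; enclosed area = 19.16 mm².

19.16 mm²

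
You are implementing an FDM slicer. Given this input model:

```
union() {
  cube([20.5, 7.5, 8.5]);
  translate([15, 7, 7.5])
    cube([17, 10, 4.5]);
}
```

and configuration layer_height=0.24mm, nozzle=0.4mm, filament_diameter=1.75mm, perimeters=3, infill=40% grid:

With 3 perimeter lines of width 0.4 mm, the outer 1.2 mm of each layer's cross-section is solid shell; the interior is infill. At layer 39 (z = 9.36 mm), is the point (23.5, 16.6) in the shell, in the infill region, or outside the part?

At z = 9.36 mm: the cube does not reach this height (z outside [0, 8.5]); the 17×10 cube at (15, 7) contributes its full rectangle; Merging all regions: only the 17×10 cube at (15, 7) is present, so the union is just that shape — 1 connected region. Overall, the cross-section is a single solid region. The nearest boundary edge runs (32.00, 17.00)→(15.00, 17.00); distance from the point to it = 0.40 mm. The point is inside the cross-section, 0.40 mm from the nearest boundary — within the 1.2 mm shell band (3 × 0.4).

shell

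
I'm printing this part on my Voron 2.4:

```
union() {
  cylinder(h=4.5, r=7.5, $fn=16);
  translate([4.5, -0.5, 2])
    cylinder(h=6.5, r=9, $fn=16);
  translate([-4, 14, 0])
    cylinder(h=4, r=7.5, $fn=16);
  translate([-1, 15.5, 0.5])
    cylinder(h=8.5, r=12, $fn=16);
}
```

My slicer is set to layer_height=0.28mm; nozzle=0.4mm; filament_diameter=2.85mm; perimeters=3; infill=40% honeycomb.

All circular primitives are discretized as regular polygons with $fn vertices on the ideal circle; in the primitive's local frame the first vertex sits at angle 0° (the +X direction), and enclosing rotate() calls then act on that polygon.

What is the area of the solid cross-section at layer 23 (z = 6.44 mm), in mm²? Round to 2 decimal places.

At z = 6.44 mm: the cylinder does not reach this height (z outside [0, 4.5]); the cylinder at (4.5, -0.5): section is a regular 16-gon, circumradius r=9 (area = (16/2)·9.000²·sin(360°/16) = 247.98 mm²); the cylinder at (-4, 14) is absent (z outside [0, 4]); the r=12 cylinder at (-1, 15.5) contributes a regular 16-gon of circumradius 12 (area = (16/2)·12.000²·sin(360°/16) = 440.85 mm²); Merging all regions: the regions partially overlap — summed areas 688.83 mm² minus the doubly-counted overlap 30.69 mm² gives 658.14 mm² — area = 658.14 mm². Overall, the cross-section is a single solid region. Net area = 658.14 mm².

658.14 mm²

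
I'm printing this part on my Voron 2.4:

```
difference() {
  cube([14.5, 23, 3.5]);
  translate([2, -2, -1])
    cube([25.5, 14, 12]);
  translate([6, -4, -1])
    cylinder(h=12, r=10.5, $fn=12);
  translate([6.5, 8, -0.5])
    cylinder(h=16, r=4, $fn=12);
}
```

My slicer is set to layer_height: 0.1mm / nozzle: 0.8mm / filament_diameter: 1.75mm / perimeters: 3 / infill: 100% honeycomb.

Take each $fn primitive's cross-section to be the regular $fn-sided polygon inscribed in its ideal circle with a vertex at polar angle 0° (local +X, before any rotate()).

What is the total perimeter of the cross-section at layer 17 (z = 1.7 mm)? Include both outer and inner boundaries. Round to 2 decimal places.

At z = 1.7 mm: the cube is present — its section is the full 14.5×23 rectangle (perimeter 75.00 mm); the 25.5×14 cube at (2, -2) contributes its full rectangle (perimeter 79.00 mm); the cylinder at (6, -4): section is a regular 12-gon, circumradius r=10.5 (perimeter = 2·12·10.500·sin(180°/12) = 65.22 mm); the r=4 cylinder at (6.5, 8) contributes a regular 12-gon of circumradius 4 (perimeter = 2·12·4.000·sin(180°/12) = 24.85 mm); Subtracting the remaining from the first: starting from the 14.5×23 cube, the 25.5×14 cube at (2, -2) partially overlaps it — only the 150.00 mm² overlap (of its 357.00 mm²) is removed, clipping the outline; the r=10.5 cylinder at (6, -4) partially overlaps it — only the 10.11 mm² overlap (of its 330.75 mm²) is removed, clipping the outline; the r=4 cylinder at (6.5, 8) misses the remaining region (no effect) — boundary = 65.58 mm. Overall, the cross-section is a single solid region. Total boundary length (outer) = 65.58 mm.

65.58 mm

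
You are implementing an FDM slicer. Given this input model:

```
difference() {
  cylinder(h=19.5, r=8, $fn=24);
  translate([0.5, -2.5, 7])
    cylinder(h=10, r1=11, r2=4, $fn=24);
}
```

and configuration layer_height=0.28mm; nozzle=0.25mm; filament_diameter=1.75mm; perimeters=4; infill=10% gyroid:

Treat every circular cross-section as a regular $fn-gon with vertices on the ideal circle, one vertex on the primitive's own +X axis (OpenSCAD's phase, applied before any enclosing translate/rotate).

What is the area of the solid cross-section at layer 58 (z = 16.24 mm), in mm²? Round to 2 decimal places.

134.98 mm²

At z = 16.24 mm: the r=8 cylinder contributes a regular 24-gon of circumradius 8 (area = (24/2)·8.000²·sin(360°/24) = 198.77 mm²); the cone at (0.5, -2.5) contributes a regular 24-gon of circumradius 4.532 (interpolated between r1=11 and r2=4 at t=0.924) (area = (24/2)·4.532²·sin(360°/24) = 63.79 mm²); After the difference (first − rest): starting from the r=8 cylinder (198.77 mm²), the cone at (0.5, -2.5) lies wholly inside it (removes its full 63.79 mm² and its 28.39 mm outline becomes a hole wall) — area = 134.98 mm². Overall, the cross-section is one region with 1 hole. Net area = 134.98 mm².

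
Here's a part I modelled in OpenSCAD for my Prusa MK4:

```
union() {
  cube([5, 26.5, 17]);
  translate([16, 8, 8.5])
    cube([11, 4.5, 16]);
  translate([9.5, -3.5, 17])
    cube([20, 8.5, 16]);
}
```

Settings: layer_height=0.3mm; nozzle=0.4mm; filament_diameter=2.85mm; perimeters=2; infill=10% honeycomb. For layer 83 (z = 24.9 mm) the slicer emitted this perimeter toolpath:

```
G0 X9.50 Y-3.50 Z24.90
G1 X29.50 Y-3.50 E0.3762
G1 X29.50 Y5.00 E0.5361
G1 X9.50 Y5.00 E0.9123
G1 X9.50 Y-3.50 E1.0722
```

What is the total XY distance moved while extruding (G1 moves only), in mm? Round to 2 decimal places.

57.00 mm

Sum the Euclidean lengths of each G1 segment: total = 57.00 mm.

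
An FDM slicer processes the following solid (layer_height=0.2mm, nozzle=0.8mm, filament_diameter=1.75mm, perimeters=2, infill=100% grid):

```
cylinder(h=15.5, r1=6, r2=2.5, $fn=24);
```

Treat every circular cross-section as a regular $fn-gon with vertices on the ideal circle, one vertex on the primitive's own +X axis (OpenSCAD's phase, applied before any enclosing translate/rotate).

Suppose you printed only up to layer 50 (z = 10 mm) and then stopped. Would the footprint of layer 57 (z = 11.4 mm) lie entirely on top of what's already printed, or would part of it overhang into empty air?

entirely on top

Compare the two slices. At z = 10: the cone: at t=0.645 of its height the radius interpolates to r₁+(r₂−r₁)t = 3.742, giving a regular 24-gon of that circumradius (area = (24/2)·3.742²·sin(360°/24) = 43.49 mm²). At z = 11.4: the cone: at t=0.735 of its height the radius interpolates to r₁+(r₂−r₁)t = 3.426, giving a regular 24-gon of that circumradius (area = (24/2)·3.426²·sin(360°/24) = 36.45 mm²). Checking containment: the cross-section at z = 11.4 is a subset of the cross-section at z = 10.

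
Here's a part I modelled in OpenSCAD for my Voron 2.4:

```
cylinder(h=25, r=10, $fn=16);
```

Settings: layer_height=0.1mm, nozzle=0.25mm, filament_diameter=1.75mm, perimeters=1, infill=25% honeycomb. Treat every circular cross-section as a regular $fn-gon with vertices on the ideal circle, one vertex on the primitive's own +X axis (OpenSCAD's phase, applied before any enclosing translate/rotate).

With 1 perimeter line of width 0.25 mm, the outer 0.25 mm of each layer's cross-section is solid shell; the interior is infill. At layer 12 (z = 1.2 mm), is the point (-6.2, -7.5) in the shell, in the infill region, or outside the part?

At z = 1.2 mm: the r=10 cylinder contributes a regular 16-gon of circumradius 10. Overall, the cross-section is a single solid region. The nearest boundary edge runs (-7.07, -7.07)→(-3.83, -9.24); distance from the point to it = 0.13 mm. The point is inside the cross-section, 0.13 mm from the nearest boundary — within the 0.25 mm shell band (1 × 0.25).

shell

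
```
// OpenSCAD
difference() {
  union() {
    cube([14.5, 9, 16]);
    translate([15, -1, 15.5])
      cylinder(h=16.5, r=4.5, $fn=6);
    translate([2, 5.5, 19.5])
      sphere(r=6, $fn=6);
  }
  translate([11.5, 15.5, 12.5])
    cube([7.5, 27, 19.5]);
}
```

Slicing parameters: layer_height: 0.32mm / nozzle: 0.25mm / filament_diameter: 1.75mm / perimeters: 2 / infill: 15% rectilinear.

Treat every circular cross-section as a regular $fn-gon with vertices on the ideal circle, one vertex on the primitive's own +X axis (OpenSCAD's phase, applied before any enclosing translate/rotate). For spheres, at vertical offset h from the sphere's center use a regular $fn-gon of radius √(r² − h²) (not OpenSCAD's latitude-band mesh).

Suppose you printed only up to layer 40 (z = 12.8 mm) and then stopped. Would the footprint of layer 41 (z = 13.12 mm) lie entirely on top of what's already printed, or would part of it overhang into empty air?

entirely on top

Compare the two slices. At z = 12.8: the cube is present — its section is the full 14.5×9 rectangle (area 130.50 mm²); the cylinder at (15, -1) is absent (z outside [15.5, 32]); the sphere at (2, 5.5) is absent (|z−center|=6.700 > r=6); Merging all regions: only the 14.5×9 cube is present, so the union is just that shape — area = 130.50 mm²; the cube at (11.5, 15.5) is present — its section is the full 7.5×27 rectangle (area 202.50 mm²); Subtracting the remaining from the first: starting from the result so far (130.50 mm²), the 7.5×27 cube at (11.5, 15.5) misses the remaining region (no effect) — area = 130.50 mm². At z = 13.12: the 14.5×9 cube contributes its full rectangle (area 130.50 mm²); the cylinder at (15, -1) is absent (z outside [15.5, 32]); the sphere at (2, 5.5) is absent (|z−center|=6.380 > r=6); Taking the union: only the 14.5×9 cube is present, so the union is just that shape — area = 130.50 mm²; the 7.5×27 cube at (11.5, 15.5) contributes its full rectangle (area 202.50 mm²); Taking the first minus the rest: starting from that combined region (130.50 mm²), the 7.5×27 cube at (11.5, 15.5) misses the remaining region (no effect) — area = 130.50 mm². Checking containment: the cross-section at z = 13.12 is a subset of the cross-section at z = 12.8.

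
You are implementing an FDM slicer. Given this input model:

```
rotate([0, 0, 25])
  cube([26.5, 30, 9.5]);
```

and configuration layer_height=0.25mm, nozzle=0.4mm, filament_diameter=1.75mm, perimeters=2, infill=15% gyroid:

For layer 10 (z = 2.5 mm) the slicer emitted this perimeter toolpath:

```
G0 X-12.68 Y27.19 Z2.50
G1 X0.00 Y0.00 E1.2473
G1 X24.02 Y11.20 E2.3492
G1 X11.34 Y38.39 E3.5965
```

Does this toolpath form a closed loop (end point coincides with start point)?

no

Start point (G0): (-12.68, 27.19). End point (last G1): the path does not return to the start — open.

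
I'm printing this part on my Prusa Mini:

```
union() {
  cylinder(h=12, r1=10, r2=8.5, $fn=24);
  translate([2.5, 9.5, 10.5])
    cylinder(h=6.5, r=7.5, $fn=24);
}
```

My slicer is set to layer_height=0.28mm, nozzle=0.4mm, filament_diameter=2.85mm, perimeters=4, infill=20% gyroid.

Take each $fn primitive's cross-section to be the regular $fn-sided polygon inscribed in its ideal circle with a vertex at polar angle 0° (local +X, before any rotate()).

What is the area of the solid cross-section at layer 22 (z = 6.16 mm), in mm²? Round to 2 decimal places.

264.59 mm²

At z = 6.16 mm: the cone (r1=10→r2=8.5) has section circumradius 9.230 here — a regular 24-gon (area = (24/2)·9.230²·sin(360°/24) = 264.59 mm²); the cylinder at (2.5, 9.5) does not reach this height (z outside [10.5, 17]); Merging all regions: only the cone is present, so the union is just that shape — area = 264.59 mm². Overall, the cross-section is a single solid region. Net area = 264.59 mm².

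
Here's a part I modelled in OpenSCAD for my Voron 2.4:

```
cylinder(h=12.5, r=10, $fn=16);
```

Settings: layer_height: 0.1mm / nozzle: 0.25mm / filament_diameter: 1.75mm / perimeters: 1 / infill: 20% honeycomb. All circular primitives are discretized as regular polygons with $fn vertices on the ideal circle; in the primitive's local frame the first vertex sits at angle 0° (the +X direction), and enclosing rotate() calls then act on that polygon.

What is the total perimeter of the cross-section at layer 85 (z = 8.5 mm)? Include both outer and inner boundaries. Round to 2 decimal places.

62.43 mm

At z = 8.5 mm: the cylinder: section is a regular 16-gon, circumradius r=10 (perimeter = 2·16·10.000·sin(180°/16) = 62.43 mm). Overall, the cross-section is a single solid region. Total boundary length (outer) = 62.43 mm.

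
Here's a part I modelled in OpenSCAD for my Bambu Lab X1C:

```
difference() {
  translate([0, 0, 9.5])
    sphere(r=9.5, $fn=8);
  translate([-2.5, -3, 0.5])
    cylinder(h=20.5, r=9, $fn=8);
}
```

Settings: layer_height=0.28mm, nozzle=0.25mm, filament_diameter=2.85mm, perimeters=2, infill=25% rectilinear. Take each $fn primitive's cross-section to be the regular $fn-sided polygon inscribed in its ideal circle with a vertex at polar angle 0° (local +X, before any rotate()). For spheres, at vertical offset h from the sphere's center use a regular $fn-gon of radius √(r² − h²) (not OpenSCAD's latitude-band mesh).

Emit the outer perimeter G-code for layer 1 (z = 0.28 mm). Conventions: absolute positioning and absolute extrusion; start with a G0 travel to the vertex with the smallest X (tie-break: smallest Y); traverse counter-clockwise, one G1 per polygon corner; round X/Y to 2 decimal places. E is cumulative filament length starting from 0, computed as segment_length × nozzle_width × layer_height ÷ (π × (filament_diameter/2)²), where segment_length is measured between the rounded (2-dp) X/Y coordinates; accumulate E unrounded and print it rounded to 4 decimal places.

G0 X-2.29 Y0.00 Z0.28
G1 X-1.62 Y-1.62 E0.0192
G1 X0.00 Y-2.29 E0.0385
G1 X1.62 Y-1.62 E0.0577
G1 X2.29 Y0.00 E0.0769
G1 X1.62 Y1.62 E0.0962
G1 X0.00 Y2.29 E0.1154
G1 X-1.62 Y1.62 E0.1347
G1 X-2.29 Y0.00 E0.1539

At z = 0.28 mm: the r=9.5 sphere contributes a regular 8-gon of circumradius √(9.5²−9.22²) = 2.289; the cylinder at (-2.5, -3) is absent (z outside [0.5, 21]); After the difference (first − rest): none of the subtracted shapes is present at this height, so the r=9.5 sphere is unchanged — 1 connected region. The outline is a single polygon with 8 vertices. Extrusion per mm of travel: 0.25 × 0.28 / (π × 1.425²) = 0.010973. Accumulating E over each segment gives final E = 0.1539.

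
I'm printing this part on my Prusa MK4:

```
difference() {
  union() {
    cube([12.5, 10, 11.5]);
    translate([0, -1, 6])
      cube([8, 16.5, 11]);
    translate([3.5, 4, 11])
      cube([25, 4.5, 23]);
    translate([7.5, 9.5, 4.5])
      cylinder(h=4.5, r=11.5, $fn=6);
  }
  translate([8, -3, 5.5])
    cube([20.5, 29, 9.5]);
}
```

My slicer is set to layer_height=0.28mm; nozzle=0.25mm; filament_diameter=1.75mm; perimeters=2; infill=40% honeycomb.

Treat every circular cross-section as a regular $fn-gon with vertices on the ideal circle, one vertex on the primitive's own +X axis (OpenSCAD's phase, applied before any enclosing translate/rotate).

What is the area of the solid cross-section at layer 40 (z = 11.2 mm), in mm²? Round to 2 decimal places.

At z = 11.2 mm: the 12.5×10 cube contributes its full rectangle (area 125.00 mm²); the cube at (0, -1) is present — its section is the full 8×16.5 rectangle (area 132.00 mm²); the cube at (3.5, 4) is present — its section is the full 25×4.5 rectangle (area 112.50 mm²); the cylinder at (7.5, 9.5) does not reach this height (z outside [4.5, 9]); Taking the union: the regions partially overlap — summed areas 369.50 mm² minus the doubly-counted overlap 120.50 mm² gives 249.00 mm² — area = 249.00 mm²; the cube at (8, -3) is present — its section is the full 20.5×29 rectangle (area 594.50 mm²); Subtracting the remaining from the first: starting from the result so far (249.00 mm²), the 20.5×29 cube at (8, -3) partially overlaps it — only the 117.00 mm² overlap (of its 594.50 mm²) is removed, clipping the outline — area = 132.00 mm². Overall, the cross-section is a single solid region. Net area = 132.00 mm².

132.00 mm²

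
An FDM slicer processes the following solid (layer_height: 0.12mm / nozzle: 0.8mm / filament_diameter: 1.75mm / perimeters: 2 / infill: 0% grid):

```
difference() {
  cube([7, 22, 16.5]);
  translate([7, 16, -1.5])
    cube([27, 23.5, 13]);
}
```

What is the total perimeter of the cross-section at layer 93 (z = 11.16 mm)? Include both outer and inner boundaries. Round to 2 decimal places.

58.00 mm

At z = 11.16 mm: the 7×22 cube contributes its full rectangle (perimeter 58.00 mm); the cube at (7, 16) (footprint 27×23.5) is included at this height (perimeter 101.00 mm); After the difference (first − rest): starting from the 7×22 cube, the 27×23.5 cube at (7, 16) misses the remaining region (no effect) — boundary = 58.00 mm. Overall, the cross-section is a single solid region. Total boundary length (outer) = 58.00 mm.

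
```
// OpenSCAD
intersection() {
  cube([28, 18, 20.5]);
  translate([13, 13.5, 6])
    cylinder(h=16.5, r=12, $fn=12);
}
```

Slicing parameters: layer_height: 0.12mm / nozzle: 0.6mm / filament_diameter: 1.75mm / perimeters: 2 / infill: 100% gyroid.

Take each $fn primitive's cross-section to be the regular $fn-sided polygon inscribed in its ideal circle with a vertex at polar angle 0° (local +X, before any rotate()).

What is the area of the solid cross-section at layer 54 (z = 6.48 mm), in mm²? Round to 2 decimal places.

At z = 6.48 mm: the cube (footprint 28×18) is included at this height (area 504.00 mm²); the r=12 cylinder at (13, 13.5) gives a regular 12-gon of circumradius 12 (constant along its height) (area = (12/2)·12.000²·sin(360°/12) = 432.00 mm²); After intersecting: the r=12 cylinder at (13, 13.5) partially overlaps the 28×18 cube; clipping to the common part keeps 318.57 mm² — area = 318.57 mm². Overall, the cross-section is a single solid region. Net area = 318.57 mm².

318.57 mm²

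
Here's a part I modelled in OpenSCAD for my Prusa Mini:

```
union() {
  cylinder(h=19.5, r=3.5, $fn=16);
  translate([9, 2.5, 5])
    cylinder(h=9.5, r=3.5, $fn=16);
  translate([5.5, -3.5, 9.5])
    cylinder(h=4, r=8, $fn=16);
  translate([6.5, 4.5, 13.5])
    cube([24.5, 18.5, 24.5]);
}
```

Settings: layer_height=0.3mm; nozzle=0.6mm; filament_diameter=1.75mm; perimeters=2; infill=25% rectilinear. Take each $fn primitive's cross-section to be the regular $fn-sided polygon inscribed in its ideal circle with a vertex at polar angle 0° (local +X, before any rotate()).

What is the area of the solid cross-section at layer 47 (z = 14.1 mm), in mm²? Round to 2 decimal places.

522.57 mm²

At z = 14.1 mm: the r=3.5 cylinder contributes a regular 16-gon of circumradius 3.5 (area = (16/2)·3.500²·sin(360°/16) = 37.50 mm²); the r=3.5 cylinder at (9, 2.5) contributes a regular 16-gon of circumradius 3.5 (area = (16/2)·3.500²·sin(360°/16) = 37.50 mm²); the cylinder at (5.5, -3.5) does not reach this height (z outside [9.5, 13.5]); the 24.5×18.5 cube at (6.5, 4.5) contributes its full rectangle (area 453.25 mm²); Merging all regions: the regions partially overlap — summed areas 528.26 mm² minus the doubly-counted overlap 5.69 mm² gives 522.57 mm² — area = 522.57 mm². Overall, the cross-section has 2 separate islands. Net area = 522.57 mm².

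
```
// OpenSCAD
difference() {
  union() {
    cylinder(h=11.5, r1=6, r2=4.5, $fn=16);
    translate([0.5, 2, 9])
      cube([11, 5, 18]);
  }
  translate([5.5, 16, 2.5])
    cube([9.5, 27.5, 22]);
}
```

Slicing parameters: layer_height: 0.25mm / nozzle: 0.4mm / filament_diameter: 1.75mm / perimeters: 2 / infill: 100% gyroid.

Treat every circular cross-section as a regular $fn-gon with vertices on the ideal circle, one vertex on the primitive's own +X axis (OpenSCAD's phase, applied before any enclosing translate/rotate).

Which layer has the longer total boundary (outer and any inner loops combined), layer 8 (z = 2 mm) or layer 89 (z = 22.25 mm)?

Layer 8 (z = 2): the cone: at t=0.174 of its height the radius interpolates to r₁+(r₂−r₁)t = 5.739, giving a regular 16-gon of that circumradius (perimeter = 2·16·5.739·sin(180°/16) = 35.83 mm); the cube at (0.5, 2) is absent (z outside [9, 27]); Combining (union): only the cone is present, so the union is just that shape — boundary = 35.83 mm; the cube at (5.5, 16) is not intersected at this z (z outside [2.5, 24.5]); Taking the first minus the rest: none of the subtracted shapes is present at this height, so the result so far is unchanged — boundary = 35.83 mm. So its perimeter = 35.83 mm. Layer 89 (z = 22.25): the cone does not reach this height (z outside [0, 11.5]); the cube at (0.5, 2) (footprint 11×5) is included at this height (perimeter 32.00 mm); Taking the union: only the 11×5 cube at (0.5, 2) is present, so the union is just that shape — boundary = 32.00 mm; the cube at (5.5, 16) (footprint 9.5×27.5) is included at this height (perimeter 74.00 mm); Taking the first minus the rest: starting from the result so far, the 9.5×27.5 cube at (5.5, 16) misses the remaining region (no effect) — boundary = 32.00 mm. So its perimeter = 32.00 mm. Layer 8 is larger (35.83 vs 32.00 mm).

layer 8 (z = 2 mm)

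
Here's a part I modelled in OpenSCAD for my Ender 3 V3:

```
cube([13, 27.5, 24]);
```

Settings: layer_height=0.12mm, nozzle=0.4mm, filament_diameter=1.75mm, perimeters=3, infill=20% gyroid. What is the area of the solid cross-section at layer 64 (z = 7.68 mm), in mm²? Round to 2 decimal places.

357.50 mm²

At z = 7.68 mm: the cube (footprint 13×27.5) is included at this height (area 357.50 mm²). Overall, the cross-section is a single solid region. Net area = 357.50 mm².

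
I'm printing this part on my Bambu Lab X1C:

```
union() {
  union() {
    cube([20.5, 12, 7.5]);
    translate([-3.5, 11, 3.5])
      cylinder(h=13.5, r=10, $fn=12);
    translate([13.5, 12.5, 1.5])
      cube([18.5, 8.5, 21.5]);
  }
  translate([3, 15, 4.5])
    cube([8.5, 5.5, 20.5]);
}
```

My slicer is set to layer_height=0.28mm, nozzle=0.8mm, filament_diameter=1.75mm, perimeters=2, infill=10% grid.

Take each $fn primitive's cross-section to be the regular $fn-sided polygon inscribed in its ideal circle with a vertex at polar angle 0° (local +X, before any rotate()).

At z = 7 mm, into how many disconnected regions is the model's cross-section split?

At z = 7 mm: the cube is present — its section is the full 20.5×12 rectangle; the r=10 cylinder at (-3.5, 11) gives a regular 12-gon of circumradius 10 (constant along its height); the cube at (13.5, 12.5) is present — its section is the full 18.5×8.5 rectangle; Combining (union): the regions partially overlap (shared area 48.01 mm²), so overlapping operands fuse into one piece — 2 connected regions; the cube at (3, 15) (footprint 8.5×5.5) is included at this height; Combining (union): the regions partially overlap (shared area 4.63 mm²), so overlapping operands fuse into one piece — 2 connected regions. The result has 2 disconnected regions.

2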